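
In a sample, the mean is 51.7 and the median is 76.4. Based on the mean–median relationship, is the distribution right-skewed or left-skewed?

left-skewed

mean − median = 51.7 − 76.4 = -24.7
mean < median ⇒ the longer tail is on the left ⇒ left-skewed (negatively skewed).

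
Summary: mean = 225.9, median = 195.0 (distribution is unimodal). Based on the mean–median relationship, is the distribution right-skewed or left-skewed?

mean − median = 225.9 − 195.0 = 30.9
mean > median ⇒ the longer tail is on the right ⇒ right-skewed (positively skewed).

right-skewed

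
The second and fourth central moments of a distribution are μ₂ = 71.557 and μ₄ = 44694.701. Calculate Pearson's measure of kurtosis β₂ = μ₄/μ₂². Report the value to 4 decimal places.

8.7287

μ₂² = 71.557² = 5120.40425
μ₄/μ₂² = 44694.701 / 5120.40425 = 8.72874
β₂ ≈ 8.7287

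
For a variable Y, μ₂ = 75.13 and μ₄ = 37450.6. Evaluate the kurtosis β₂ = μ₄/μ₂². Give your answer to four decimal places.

μ₂² = 75.13² = 5644.51690
μ₄/μ₂² = 37450.6 / 5644.51690 = 6.63486
β₂ ≈ 6.6349

6.6349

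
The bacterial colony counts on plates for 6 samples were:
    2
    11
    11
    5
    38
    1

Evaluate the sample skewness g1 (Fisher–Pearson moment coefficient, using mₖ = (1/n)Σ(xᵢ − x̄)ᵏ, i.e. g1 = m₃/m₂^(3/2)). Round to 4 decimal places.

1.4152

x̄ = (2 + 11 + 11 + 5 + 38 + 1) / 6 = 11.3333
deviations (xᵢ − x̄): -9.3333, -0.3333, -0.3333, -6.3333, 26.6667, -10.3333
Σ(xᵢ − x̄)² = 945.3333 ⇒ m₂ = 945.3333/6 = 157.55556
Σ(xᵢ − x̄)³ = 16792.4444 ⇒ m₃ = 16792.4444/6 = 2798.74074
m₂^(3/2) = 157.55556^(1.5) = 1977.65523
g1 = m₃ / m₂^(3/2) = 2798.74074 / 1977.65523 ≈ 1.4152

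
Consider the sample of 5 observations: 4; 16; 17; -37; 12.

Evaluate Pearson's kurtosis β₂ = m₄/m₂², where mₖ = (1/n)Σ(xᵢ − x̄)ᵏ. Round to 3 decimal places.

2.986

x̄ = 2.4000
Σ(xᵢ − x̄)² = 2045.2000 ⇒ m₂ = 409.04000
Σ(xᵢ − x̄)⁴ = 2497968.9760 ⇒ m₄ = 499593.79520
m₂² = 167313.72160
β₂ = m₄/m₂² = 499593.79520 / 167313.72160 ≈ 2.986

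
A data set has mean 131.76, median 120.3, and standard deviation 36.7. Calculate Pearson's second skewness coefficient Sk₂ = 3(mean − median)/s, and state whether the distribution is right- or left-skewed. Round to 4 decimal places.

Sk₂ = 3(131.76 − 120.3) / 36.7 = 3 × 11.4600 / 36.7
    = 34.3800 / 36.7 ≈ 0.9368
Sk₂ > 0 ⇒ mean > median ⇒ right-skewed (positive skew).

0.9368, right-skewed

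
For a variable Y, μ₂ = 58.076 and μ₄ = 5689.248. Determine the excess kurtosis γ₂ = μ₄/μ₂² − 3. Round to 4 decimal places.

-1.3132

μ₂² = 58.076² = 3372.82178
μ₄/μ₂² = 5689.248 / 3372.82178 = 1.68679
γ₂ = 1.68679 − 3 ≈ -1.3132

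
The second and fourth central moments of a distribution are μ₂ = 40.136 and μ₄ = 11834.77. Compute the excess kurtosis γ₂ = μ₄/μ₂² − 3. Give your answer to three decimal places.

4.347

μ₂² = 40.136² = 1610.89850
μ₄/μ₂² = 11834.77 / 1610.89850 = 7.34669
γ₂ = 7.34669 − 3 ≈ 4.347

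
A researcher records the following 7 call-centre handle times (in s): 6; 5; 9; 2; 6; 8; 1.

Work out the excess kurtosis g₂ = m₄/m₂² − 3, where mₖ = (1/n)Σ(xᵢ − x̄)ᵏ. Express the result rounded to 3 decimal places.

x̄ = 5.2857
Σ(xᵢ − x̄)² = 51.4286 ⇒ m₂ = 7.34694
Σ(xᵢ − x̄)⁴ = 699.0437 ⇒ m₄ = 99.86339
m₂² = 53.97751
g₂ = m₄/m₂² − 3 = 1.85009 − 3 ≈ -1.150

-1.150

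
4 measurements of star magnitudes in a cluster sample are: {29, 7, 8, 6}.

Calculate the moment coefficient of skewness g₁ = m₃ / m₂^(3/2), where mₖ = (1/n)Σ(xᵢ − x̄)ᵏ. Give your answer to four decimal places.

x̄ = (29 + 7 + 8 + 6) / 4 = 12.5000
deviations (xᵢ − x̄): 16.5000, -5.5000, -4.5000, -6.5000
Σ(xᵢ − x̄)² = 365.0000 ⇒ m₂ = 365.0000/4 = 91.25000
Σ(xᵢ − x̄)³ = 3960.0000 ⇒ m₃ = 3960.0000/4 = 990.00000
m₂^(3/2) = 91.25000^(1.5) = 871.66440
g₁ = m₃ / m₂^(3/2) = 990.00000 / 871.66440 ≈ 1.1358

1.1358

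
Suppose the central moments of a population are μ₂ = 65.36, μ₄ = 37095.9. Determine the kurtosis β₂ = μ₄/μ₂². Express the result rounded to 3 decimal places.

μ₂² = 65.36² = 4271.92960
μ₄/μ₂² = 37095.9 / 4271.92960 = 8.68364
β₂ ≈ 8.684

8.684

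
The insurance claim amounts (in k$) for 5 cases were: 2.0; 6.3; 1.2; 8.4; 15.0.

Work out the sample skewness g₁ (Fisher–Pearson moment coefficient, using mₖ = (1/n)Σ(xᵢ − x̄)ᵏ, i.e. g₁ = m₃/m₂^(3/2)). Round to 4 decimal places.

0.5672

x̄ = (2.0 + 6.3 + 1.2 + 8.4 + 15.0) / 5 = 6.5800
deviations (xᵢ − x̄): -4.5800, -0.2800, -5.3800, 1.8200, 8.4200
Σ(xᵢ − x̄)² = 124.2080 ⇒ m₂ = 124.2080/5 = 24.84160
Σ(xᵢ − x̄)³ = 351.1615 ⇒ m₃ = 351.1615/5 = 70.23230
m₂^(3/2) = 24.84160^(1.5) = 123.81388
g₁ = m₃ / m₂^(3/2) = 70.23230 / 123.81388 ≈ 0.5672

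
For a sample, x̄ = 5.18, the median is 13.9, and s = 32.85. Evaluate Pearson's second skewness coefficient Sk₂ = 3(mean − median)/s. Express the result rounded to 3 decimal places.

-0.796

Sk₂ = 3(5.18 − 13.9) / 32.85 = 3 × -8.7200 / 32.85
    = -26.1600 / 32.85 ≈ -0.796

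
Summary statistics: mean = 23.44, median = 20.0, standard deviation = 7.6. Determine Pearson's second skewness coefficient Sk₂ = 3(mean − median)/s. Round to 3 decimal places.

Sk₂ = 3(23.44 − 20.0) / 7.6 = 3 × 3.4400 / 7.6
    = 10.3200 / 7.6 ≈ 1.358

1.358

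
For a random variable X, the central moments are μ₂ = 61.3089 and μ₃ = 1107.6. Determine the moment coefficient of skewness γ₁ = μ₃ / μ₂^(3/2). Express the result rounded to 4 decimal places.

σ = √μ₂ = √61.3089 = 7.83000
σ³ = μ₂^(3/2) = 480.04869
γ₁ = μ₃/σ³ = 1107.6 / 480.04869 ≈ 2.3073

2.3073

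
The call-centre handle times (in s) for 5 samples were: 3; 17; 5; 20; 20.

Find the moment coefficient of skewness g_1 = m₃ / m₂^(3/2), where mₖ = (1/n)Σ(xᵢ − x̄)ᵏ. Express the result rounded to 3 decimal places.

-0.368

x̄ = (3 + 17 + 5 + 20 + 20) / 5 = 13.0000
deviations (xᵢ − x̄): -10.0000, 4.0000, -8.0000, 7.0000, 7.0000
Σ(xᵢ − x̄)² = 278.0000 ⇒ m₂ = 278.0000/5 = 55.60000
Σ(xᵢ − x̄)³ = -762.0000 ⇒ m₃ = -762.0000/5 = -152.40000
m₂^(3/2) = 55.60000^(1.5) = 414.58367
g_1 = m₃ / m₂^(3/2) = -152.40000 / 414.58367 ≈ -0.368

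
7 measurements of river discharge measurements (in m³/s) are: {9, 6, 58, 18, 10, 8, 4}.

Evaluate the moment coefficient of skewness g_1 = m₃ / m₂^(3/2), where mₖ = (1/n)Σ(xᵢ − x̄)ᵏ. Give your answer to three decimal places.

1.827

x̄ = (9 + 6 + 58 + 18 + 10 + 8 + 4) / 7 = 16.1429
deviations (xᵢ − x̄): -7.1429, -10.1429, 41.8571, 1.8571, -6.1429, -8.1429, -12.1429
Σ(xᵢ − x̄)² = 2160.8571 ⇒ m₂ = 2160.8571/7 = 308.69388
Σ(xᵢ − x̄)³ = 69370.8980 ⇒ m₃ = 69370.8980/7 = 9910.12828
m₂^(3/2) = 308.69388^(1.5) = 5423.65460
g_1 = m₃ / m₂^(3/2) = 9910.12828 / 5423.65460 ≈ 1.827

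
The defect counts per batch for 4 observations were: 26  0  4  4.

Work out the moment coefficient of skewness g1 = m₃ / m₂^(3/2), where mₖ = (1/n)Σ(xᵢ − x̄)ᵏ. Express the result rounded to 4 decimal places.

1.0640

x̄ = (26 + 0 + 4 + 4) / 4 = 8.5000
deviations (xᵢ − x̄): 17.5000, -8.5000, -4.5000, -4.5000
Σ(xᵢ − x̄)² = 419.0000 ⇒ m₂ = 419.0000/4 = 104.75000
Σ(xᵢ − x̄)³ = 4563.0000 ⇒ m₃ = 4563.0000/4 = 1140.75000
m₂^(3/2) = 104.75000^(1.5) = 1072.08951
g1 = m₃ / m₂^(3/2) = 1140.75000 / 1072.08951 ≈ 1.0640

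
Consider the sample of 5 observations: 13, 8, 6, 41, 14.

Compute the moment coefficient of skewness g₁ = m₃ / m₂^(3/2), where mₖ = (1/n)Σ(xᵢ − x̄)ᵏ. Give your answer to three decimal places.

x̄ = (13 + 8 + 6 + 41 + 14) / 5 = 16.4000
deviations (xᵢ − x̄): -3.4000, -8.4000, -10.4000, 24.6000, -2.4000
Σ(xᵢ − x̄)² = 801.2000 ⇒ m₂ = 801.2000/5 = 160.24000
Σ(xᵢ − x̄)³ = 13116.2400 ⇒ m₃ = 13116.2400/5 = 2623.24800
m₂^(3/2) = 160.24000^(1.5) = 2028.41309
g₁ = m₃ / m₂^(3/2) = 2623.24800 / 2028.41309 ≈ 1.293

1.293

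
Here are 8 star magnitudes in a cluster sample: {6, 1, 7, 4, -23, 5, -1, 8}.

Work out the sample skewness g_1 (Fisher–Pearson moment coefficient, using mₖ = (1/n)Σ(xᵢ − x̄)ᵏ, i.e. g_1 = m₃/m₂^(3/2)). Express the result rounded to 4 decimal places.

x̄ = (6 + 1 + 7 + 4 - 23 + 5 - 1 + 8) / 8 = 0.8750
deviations (xᵢ − x̄): 5.1250, 0.1250, 6.1250, 3.1250, -23.8750, 4.1250, -1.8750, 7.1250
Σ(xᵢ − x̄)² = 714.8750 ⇒ m₂ = 714.8750/8 = 89.35938
Σ(xᵢ − x̄)³ = -12788.9063 ⇒ m₃ = -12788.9063/8 = -1598.61328
m₂^(3/2) = 89.35938^(1.5) = 844.71496
g_1 = m₃ / m₂^(3/2) = -1598.61328 / 844.71496 ≈ -1.8925

-1.8925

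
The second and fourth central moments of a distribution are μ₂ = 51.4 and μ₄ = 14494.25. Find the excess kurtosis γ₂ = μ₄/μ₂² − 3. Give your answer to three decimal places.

2.486

μ₂² = 51.4² = 2641.96000
μ₄/μ₂² = 14494.25 / 2641.96000 = 5.48617
γ₂ = 5.48617 − 3 ≈ 2.486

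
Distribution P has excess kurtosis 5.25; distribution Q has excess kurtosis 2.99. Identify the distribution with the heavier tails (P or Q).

P

Higher excess kurtosis ⇒ heavier tails relative to the normal distribution.
5.25 vs 2.99: the larger is 5.25, so P has heavier tails.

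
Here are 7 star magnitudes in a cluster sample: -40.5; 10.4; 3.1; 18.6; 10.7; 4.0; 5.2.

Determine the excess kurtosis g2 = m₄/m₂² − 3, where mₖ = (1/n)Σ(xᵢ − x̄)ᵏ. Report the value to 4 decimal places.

1.5231

x̄ = 1.6429
Σ(xᵢ − x̄)² = 2242.6171 ⇒ m₂ = 320.37388
Σ(xᵢ − x̄)⁴ = 3249736.1278 ⇒ m₄ = 464248.01825
m₂² = 102639.42142
g2 = m₄/m₂² − 3 = 4.52310 − 3 ≈ 1.5231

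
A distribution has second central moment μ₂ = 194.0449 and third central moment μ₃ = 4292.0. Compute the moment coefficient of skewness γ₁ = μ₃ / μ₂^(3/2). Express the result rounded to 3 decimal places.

σ = √μ₂ = √194.0449 = 13.93000
σ³ = μ₂^(3/2) = 2703.04546
γ₁ = μ₃/σ³ = 4292.0 / 2703.04546 ≈ 1.588

1.588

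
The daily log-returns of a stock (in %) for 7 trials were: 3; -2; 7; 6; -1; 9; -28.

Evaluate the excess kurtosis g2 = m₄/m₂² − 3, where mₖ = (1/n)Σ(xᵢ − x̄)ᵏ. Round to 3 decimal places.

1.252

x̄ = -0.8571
Σ(xᵢ − x̄)² = 958.8571 ⇒ m₂ = 136.97959
Σ(xᵢ − x̄)⁴ = 558463.8484 ⇒ m₄ = 79780.54977
m₂² = 18763.40858
g2 = m₄/m₂² − 3 = 4.25192 − 3 ≈ 1.252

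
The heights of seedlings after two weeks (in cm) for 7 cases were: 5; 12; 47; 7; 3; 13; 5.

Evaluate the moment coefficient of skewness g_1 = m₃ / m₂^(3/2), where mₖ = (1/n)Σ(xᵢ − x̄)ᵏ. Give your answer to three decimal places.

x̄ = (5 + 12 + 47 + 7 + 3 + 13 + 5) / 7 = 13.1429
deviations (xᵢ − x̄): -8.1429, -1.1429, 33.8571, -6.1429, -10.1429, -0.1429, -8.1429
Σ(xᵢ − x̄)² = 1420.8571 ⇒ m₂ = 1420.8571/7 = 202.97959
Σ(xᵢ − x̄)³ = 36454.0408 ⇒ m₃ = 36454.0408/7 = 5207.72012
m₂^(3/2) = 202.97959^(1.5) = 2891.86864
g_1 = m₃ / m₂^(3/2) = 5207.72012 / 2891.86864 ≈ 1.801

1.801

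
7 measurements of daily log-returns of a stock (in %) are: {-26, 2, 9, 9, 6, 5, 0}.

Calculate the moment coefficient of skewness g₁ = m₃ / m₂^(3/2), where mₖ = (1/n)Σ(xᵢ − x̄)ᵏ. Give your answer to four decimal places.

x̄ = (-26 + 2 + 9 + 9 + 6 + 5 + 0) / 7 = 0.7143
deviations (xᵢ − x̄): -26.7143, 1.2857, 8.2857, 8.2857, 5.2857, 4.2857, -0.7143
Σ(xᵢ − x̄)² = 899.4286 ⇒ m₂ = 899.4286/7 = 128.48980
Σ(xᵢ − x̄)³ = -17698.8980 ⇒ m₃ = -17698.8980/7 = -2528.41399
m₂^(3/2) = 128.48980^(1.5) = 1456.47475
g₁ = m₃ / m₂^(3/2) = -2528.41399 / 1456.47475 ≈ -1.7360

-1.7360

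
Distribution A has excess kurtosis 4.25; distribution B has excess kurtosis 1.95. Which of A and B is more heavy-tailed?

A

Higher excess kurtosis ⇒ heavier tails relative to the normal distribution.
4.25 vs 1.95: the larger is 4.25, so A has heavier tails.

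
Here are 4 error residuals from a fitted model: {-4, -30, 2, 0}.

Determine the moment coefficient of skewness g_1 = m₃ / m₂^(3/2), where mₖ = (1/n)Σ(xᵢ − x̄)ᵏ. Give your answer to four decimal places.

x̄ = (-4 - 30 + 2 + 0) / 4 = -8.0000
deviations (xᵢ − x̄): 4.0000, -22.0000, 10.0000, 8.0000
Σ(xᵢ − x̄)² = 664.0000 ⇒ m₂ = 664.0000/4 = 166.00000
Σ(xᵢ − x̄)³ = -9072.0000 ⇒ m₃ = -9072.0000/4 = -2268.00000
m₂^(3/2) = 166.00000^(1.5) = 2138.76039
g_1 = m₃ / m₂^(3/2) = -2268.00000 / 2138.76039 ≈ -1.0604

-1.0604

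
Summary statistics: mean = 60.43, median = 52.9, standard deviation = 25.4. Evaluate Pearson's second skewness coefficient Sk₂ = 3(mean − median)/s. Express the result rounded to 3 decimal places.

0.889

Sk₂ = 3(60.43 − 52.9) / 25.4 = 3 × 7.5300 / 25.4
    = 22.5900 / 25.4 ≈ 0.889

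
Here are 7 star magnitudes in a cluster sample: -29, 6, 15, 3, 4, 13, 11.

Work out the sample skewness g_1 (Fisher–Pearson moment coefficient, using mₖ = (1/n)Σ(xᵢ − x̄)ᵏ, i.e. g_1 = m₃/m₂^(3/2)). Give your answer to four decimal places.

x̄ = (-29 + 6 + 15 + 3 + 4 + 13 + 11) / 7 = 3.2857
deviations (xᵢ − x̄): -32.2857, 2.7143, 11.7143, -0.2857, 0.7143, 9.7143, 7.7143
Σ(xᵢ − x̄)² = 1341.4286 ⇒ m₂ = 1341.4286/7 = 191.63265
Σ(xᵢ − x̄)³ = -30649.9592 ⇒ m₃ = -30649.9592/7 = -4378.56560
m₂^(3/2) = 191.63265^(1.5) = 2652.79853
g_1 = m₃ / m₂^(3/2) = -4378.56560 / 2652.79853 ≈ -1.6505

-1.6505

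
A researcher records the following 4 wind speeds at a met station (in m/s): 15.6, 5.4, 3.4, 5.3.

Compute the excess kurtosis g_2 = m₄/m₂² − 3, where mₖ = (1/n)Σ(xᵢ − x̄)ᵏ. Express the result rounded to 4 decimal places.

-0.7303

x̄ = 7.4250
Σ(xᵢ − x̄)² = 91.6475 ⇒ m₂ = 22.91188
Σ(xᵢ − x̄)⁴ = 4765.9987 ⇒ m₄ = 1191.49967
m₂² = 524.95402
g_2 = m₄/m₂² − 3 = 2.26972 − 3 ≈ -0.7303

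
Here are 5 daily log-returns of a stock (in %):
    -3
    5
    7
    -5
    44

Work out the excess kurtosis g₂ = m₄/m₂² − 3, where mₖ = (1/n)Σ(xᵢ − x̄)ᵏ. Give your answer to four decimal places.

-0.0647

x̄ = 9.6000
Σ(xᵢ − x̄)² = 1583.2000 ⇒ m₂ = 316.64000
Σ(xᵢ − x̄)⁴ = 1471476.2560 ⇒ m₄ = 294295.25120
m₂² = 100260.88960
g₂ = m₄/m₂² − 3 = 2.93529 − 3 ≈ -0.0647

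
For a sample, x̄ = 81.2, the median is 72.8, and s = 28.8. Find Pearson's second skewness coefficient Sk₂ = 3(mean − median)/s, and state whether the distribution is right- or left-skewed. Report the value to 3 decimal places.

Sk₂ = 3(81.2 − 72.8) / 28.8 = 3 × 8.4000 / 28.8
    = 25.2000 / 28.8 ≈ 0.875
Sk₂ > 0 ⇒ mean > median ⇒ right-skewed (positive skew).

0.875, right-skewed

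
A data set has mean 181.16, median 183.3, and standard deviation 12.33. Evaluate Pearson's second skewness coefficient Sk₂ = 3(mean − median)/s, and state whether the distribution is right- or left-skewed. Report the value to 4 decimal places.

-0.5207, left-skewed

Sk₂ = 3(181.16 − 183.3) / 12.33 = 3 × -2.1400 / 12.33
    = -6.4200 / 12.33 ≈ -0.5207
Sk₂ < 0 ⇒ mean < median ⇒ left-skewed (negative skew).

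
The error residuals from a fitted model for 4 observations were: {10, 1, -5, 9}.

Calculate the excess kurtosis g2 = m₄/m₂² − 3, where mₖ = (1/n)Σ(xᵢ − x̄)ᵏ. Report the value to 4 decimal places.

-1.5559

x̄ = 3.7500
Σ(xᵢ − x̄)² = 150.7500 ⇒ m₂ = 37.68750
Σ(xᵢ − x̄)⁴ = 8204.5781 ⇒ m₄ = 2051.14453
m₂² = 1420.34766
g2 = m₄/m₂² − 3 = 1.44411 − 3 ≈ -1.5559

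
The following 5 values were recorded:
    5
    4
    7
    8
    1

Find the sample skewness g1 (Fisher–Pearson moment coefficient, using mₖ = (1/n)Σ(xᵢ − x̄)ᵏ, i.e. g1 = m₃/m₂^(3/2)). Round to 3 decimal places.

x̄ = (5 + 4 + 7 + 8 + 1) / 5 = 5.0000
deviations (xᵢ − x̄): 0.0000, -1.0000, 2.0000, 3.0000, -4.0000
Σ(xᵢ − x̄)² = 30.0000 ⇒ m₂ = 30.0000/5 = 6.00000
Σ(xᵢ − x̄)³ = -30.0000 ⇒ m₃ = -30.0000/5 = -6.00000
m₂^(3/2) = 6.00000^(1.5) = 14.69694
g1 = m₃ / m₂^(3/2) = -6.00000 / 14.69694 ≈ -0.408

-0.408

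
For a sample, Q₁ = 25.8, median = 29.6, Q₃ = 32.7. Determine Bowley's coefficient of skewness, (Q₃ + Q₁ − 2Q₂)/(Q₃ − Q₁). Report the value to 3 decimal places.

-0.101

numerator: Q₃ + Q₁ − 2Q₂ = 32.7 + 25.8 − 2×29.6 = -0.7000
denominator: Q₃ − Q₁ = 32.7 − 25.8 = 6.9000
Bowley skewness = -0.7000 / 6.9000 ≈ -0.101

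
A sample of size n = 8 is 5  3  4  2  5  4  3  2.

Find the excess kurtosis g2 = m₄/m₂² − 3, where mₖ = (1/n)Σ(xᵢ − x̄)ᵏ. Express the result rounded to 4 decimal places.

-1.3600

x̄ = 3.5000
Σ(xᵢ − x̄)² = 10.0000 ⇒ m₂ = 1.25000
Σ(xᵢ − x̄)⁴ = 20.5000 ⇒ m₄ = 2.56250
m₂² = 1.56250
g2 = m₄/m₂² − 3 = 1.64000 − 3 ≈ -1.3600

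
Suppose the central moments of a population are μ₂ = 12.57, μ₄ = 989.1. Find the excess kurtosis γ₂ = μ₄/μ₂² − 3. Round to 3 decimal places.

3.260

μ₂² = 12.57² = 158.00490
μ₄/μ₂² = 989.1 / 158.00490 = 6.25993
γ₂ = 6.25993 − 3 ≈ 3.260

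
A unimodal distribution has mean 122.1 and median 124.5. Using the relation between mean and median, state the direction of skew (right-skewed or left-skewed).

mean − median = 122.1 − 124.5 = -2.4
mean < median ⇒ the longer tail is on the left ⇒ left-skewed (negatively skewed).

left-skewed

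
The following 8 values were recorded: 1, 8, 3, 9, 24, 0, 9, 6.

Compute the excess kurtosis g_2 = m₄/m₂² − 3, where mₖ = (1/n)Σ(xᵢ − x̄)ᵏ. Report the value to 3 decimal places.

x̄ = 7.5000
Σ(xᵢ − x̄)² = 398.0000 ⇒ m₂ = 49.75000
Σ(xᵢ − x̄)⁴ = 79494.5000 ⇒ m₄ = 9936.81250
m₂² = 2475.06250
g_2 = m₄/m₂² − 3 = 4.01477 − 3 ≈ 1.015

1.015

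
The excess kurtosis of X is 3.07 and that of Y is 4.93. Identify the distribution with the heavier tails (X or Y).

Higher excess kurtosis ⇒ heavier tails relative to the normal distribution.
3.07 vs 4.93: the larger is 4.93, so Y has heavier tails.

Y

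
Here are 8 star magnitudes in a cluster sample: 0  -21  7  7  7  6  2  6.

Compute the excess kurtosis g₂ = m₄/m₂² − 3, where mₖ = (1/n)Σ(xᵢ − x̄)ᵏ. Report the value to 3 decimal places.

x̄ = 1.7500
Σ(xᵢ − x̄)² = 639.5000 ⇒ m₂ = 79.93750
Σ(xᵢ − x̄)⁴ = 270811.9063 ⇒ m₄ = 33851.48828
m₂² = 6390.00391
g₂ = m₄/m₂² − 3 = 5.29757 − 3 ≈ 2.298

2.298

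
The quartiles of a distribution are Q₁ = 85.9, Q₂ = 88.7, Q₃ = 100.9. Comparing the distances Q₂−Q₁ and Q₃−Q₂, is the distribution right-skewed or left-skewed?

Q₂ − Q₁ = 2.8;  Q₃ − Q₂ = 12.2
Q₃ − Q₂ > Q₂ − Q₁ ⇒ the upper half is more spread out ⇒ right-skewed.

right-skewed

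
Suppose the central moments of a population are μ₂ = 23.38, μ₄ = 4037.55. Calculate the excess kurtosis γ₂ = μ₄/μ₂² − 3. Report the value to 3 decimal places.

4.386

μ₂² = 23.38² = 546.62440
μ₄/μ₂² = 4037.55 / 546.62440 = 7.38633
γ₂ = 7.38633 − 3 ≈ 4.386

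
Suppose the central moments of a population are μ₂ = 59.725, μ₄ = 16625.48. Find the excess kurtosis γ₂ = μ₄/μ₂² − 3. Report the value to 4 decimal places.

1.6608

μ₂² = 59.725² = 3567.07563
μ₄/μ₂² = 16625.48 / 3567.07563 = 4.66082
γ₂ = 4.66082 − 3 ≈ 1.6608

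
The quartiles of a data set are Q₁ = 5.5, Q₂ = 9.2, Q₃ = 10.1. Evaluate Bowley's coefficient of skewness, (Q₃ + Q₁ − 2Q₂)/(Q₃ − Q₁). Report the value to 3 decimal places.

numerator: Q₃ + Q₁ − 2Q₂ = 10.1 + 5.5 − 2×9.2 = -2.8000
denominator: Q₃ − Q₁ = 10.1 − 5.5 = 4.6000
Bowley skewness = -2.8000 / 4.6000 ≈ -0.609

-0.609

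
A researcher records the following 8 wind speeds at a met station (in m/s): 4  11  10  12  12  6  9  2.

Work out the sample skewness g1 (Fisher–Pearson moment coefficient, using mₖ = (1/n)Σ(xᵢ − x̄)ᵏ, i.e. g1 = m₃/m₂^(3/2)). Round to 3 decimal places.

-0.554

x̄ = (4 + 11 + 10 + 12 + 12 + 6 + 9 + 2) / 8 = 8.2500
deviations (xᵢ − x̄): -4.2500, 2.7500, 1.7500, 3.7500, 3.7500, -2.2500, 0.7500, -6.2500
Σ(xᵢ − x̄)² = 101.5000 ⇒ m₂ = 101.5000/8 = 12.68750
Σ(xᵢ − x̄)³ = -200.2500 ⇒ m₃ = -200.2500/8 = -25.03125
m₂^(3/2) = 12.68750^(1.5) = 45.19226
g1 = m₃ / m₂^(3/2) = -25.03125 / 45.19226 ≈ -0.554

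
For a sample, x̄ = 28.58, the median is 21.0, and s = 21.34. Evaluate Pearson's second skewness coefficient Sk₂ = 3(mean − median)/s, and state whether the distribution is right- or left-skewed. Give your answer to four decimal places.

1.0656, right-skewed

Sk₂ = 3(28.58 − 21.0) / 21.34 = 3 × 7.5800 / 21.34
    = 22.7400 / 21.34 ≈ 1.0656
Sk₂ > 0 ⇒ mean > median ⇒ right-skewed (positive skew).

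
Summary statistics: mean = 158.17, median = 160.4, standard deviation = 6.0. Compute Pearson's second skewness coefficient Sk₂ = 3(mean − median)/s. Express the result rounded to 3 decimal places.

Sk₂ = 3(158.17 − 160.4) / 6.0 = 3 × -2.2300 / 6.0
    = -6.6900 / 6.0 ≈ -1.115

-1.115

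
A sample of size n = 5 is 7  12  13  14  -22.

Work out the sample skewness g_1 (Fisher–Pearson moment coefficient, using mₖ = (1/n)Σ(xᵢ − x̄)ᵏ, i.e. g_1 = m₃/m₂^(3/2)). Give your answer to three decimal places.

-1.390

x̄ = (7 + 12 + 13 + 14 - 22) / 5 = 4.8000
deviations (xᵢ − x̄): 2.2000, 7.2000, 8.2000, 9.2000, -26.8000
Σ(xᵢ − x̄)² = 926.8000 ⇒ m₂ = 926.8000/5 = 185.36000
Σ(xᵢ − x̄)³ = -17534.8800 ⇒ m₃ = -17534.8800/5 = -3506.97600
m₂^(3/2) = 185.36000^(1.5) = 2523.62041
g_1 = m₃ / m₂^(3/2) = -3506.97600 / 2523.62041 ≈ -1.390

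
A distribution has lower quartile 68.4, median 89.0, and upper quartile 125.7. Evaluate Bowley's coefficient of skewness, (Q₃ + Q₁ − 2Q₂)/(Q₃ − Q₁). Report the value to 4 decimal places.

numerator: Q₃ + Q₁ − 2Q₂ = 125.7 + 68.4 − 2×89.0 = 16.1000
denominator: Q₃ − Q₁ = 125.7 − 68.4 = 57.3000
Bowley skewness = 16.1000 / 57.3000 ≈ 0.2810

0.2810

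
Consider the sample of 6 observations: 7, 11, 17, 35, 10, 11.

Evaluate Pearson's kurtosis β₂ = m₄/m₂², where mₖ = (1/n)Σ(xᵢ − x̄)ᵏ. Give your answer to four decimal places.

x̄ = 15.1667
Σ(xᵢ − x̄)² = 524.8333 ⇒ m₂ = 87.47222
Σ(xᵢ − x̄)⁴ = 160507.8194 ⇒ m₄ = 26751.30324
m₂² = 7651.38966
β₂ = m₄/m₂² = 26751.30324 / 7651.38966 ≈ 3.4963

3.4963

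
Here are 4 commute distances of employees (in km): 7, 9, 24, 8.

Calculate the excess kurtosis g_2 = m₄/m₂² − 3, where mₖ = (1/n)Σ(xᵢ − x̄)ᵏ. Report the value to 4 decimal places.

-0.6939

x̄ = 12.0000
Σ(xᵢ − x̄)² = 194.0000 ⇒ m₂ = 48.50000
Σ(xᵢ − x̄)⁴ = 21698.0000 ⇒ m₄ = 5424.50000
m₂² = 2352.25000
g_2 = m₄/m₂² − 3 = 2.30609 − 3 ≈ -0.6939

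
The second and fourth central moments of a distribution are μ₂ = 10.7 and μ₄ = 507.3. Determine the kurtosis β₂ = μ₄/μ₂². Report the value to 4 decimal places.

4.4310

μ₂² = 10.7² = 114.49000
μ₄/μ₂² = 507.3 / 114.49000 = 4.43095
β₂ ≈ 4.4310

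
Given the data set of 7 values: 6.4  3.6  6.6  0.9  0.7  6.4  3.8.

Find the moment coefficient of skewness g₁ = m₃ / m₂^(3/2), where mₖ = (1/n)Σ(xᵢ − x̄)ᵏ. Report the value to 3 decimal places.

x̄ = (6.4 + 3.6 + 6.6 + 0.9 + 0.7 + 6.4 + 3.8) / 7 = 4.0571
deviations (xᵢ − x̄): 2.3429, -0.4571, 2.5429, -3.1571, -3.3571, 2.3429, -0.2571
Σ(xᵢ − x̄)² = 38.9571 ⇒ m₂ = 38.9571/7 = 5.56531
Σ(xᵢ − x̄)³ = -27.2557 ⇒ m₃ = -27.2557/7 = -3.89367
m₂^(3/2) = 5.56531^(1.5) = 13.12906
g₁ = m₃ / m₂^(3/2) = -3.89367 / 13.12906 ≈ -0.297

-0.297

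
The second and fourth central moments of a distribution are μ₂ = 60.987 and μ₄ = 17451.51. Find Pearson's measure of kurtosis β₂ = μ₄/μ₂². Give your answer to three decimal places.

4.692

μ₂² = 60.987² = 3719.41417
μ₄/μ₂² = 17451.51 / 3719.41417 = 4.69201
β₂ ≈ 4.692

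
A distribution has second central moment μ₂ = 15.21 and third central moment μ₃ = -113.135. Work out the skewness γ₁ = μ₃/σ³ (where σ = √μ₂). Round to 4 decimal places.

-1.9072

σ = √μ₂ = √15.21 = 3.90000
σ³ = μ₂^(3/2) = 59.31900
γ₁ = μ₃/σ³ = -113.135 / 59.31900 ≈ -1.9072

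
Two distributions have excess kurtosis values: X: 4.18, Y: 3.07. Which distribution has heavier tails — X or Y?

X

Higher excess kurtosis ⇒ heavier tails relative to the normal distribution.
4.18 vs 3.07: the larger is 4.18, so X has heavier tails.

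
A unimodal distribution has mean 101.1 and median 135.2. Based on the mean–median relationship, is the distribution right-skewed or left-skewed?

left-skewed

mean − median = 101.1 − 135.2 = -34.1
mean < median ⇒ the longer tail is on the left ⇒ left-skewed (negatively skewed).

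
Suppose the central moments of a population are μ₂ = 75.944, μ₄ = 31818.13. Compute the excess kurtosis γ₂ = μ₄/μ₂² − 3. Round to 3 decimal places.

μ₂² = 75.944² = 5767.49114
μ₄/μ₂² = 31818.13 / 5767.49114 = 5.51681
γ₂ = 5.51681 − 3 ≈ 2.517

2.517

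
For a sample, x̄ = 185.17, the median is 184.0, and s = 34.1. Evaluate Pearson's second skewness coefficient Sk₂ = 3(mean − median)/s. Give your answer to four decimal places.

0.1029

Sk₂ = 3(185.17 − 184.0) / 34.1 = 3 × 1.1700 / 34.1
    = 3.5100 / 34.1 ≈ 0.1029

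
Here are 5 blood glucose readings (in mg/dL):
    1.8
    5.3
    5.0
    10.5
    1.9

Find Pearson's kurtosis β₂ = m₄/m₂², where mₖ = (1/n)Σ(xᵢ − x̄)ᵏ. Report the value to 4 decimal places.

2.3008

x̄ = 4.9000
Σ(xᵢ − x̄)² = 50.1400 ⇒ m₂ = 10.02800
Σ(xᵢ − x̄)⁴ = 1156.8274 ⇒ m₄ = 231.36548
m₂² = 100.56078
β₂ = m₄/m₂² = 231.36548 / 100.56078 ≈ 2.3008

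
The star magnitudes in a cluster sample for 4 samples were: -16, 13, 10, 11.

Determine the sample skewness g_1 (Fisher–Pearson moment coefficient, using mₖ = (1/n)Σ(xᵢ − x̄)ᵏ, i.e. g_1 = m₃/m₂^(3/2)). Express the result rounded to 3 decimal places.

x̄ = (-16 + 13 + 10 + 11) / 4 = 4.5000
deviations (xᵢ − x̄): -20.5000, 8.5000, 5.5000, 6.5000
Σ(xᵢ − x̄)² = 565.0000 ⇒ m₂ = 565.0000/4 = 141.25000
Σ(xᵢ − x̄)³ = -7560.0000 ⇒ m₃ = -7560.0000/4 = -1890.00000
m₂^(3/2) = 141.25000^(1.5) = 1678.73709
g_1 = m₃ / m₂^(3/2) = -1890.00000 / 1678.73709 ≈ -1.126

-1.126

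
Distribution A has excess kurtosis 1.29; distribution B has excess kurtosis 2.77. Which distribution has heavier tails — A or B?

Higher excess kurtosis ⇒ heavier tails relative to the normal distribution.
1.29 vs 2.77: the larger is 2.77, so B has heavier tails.

B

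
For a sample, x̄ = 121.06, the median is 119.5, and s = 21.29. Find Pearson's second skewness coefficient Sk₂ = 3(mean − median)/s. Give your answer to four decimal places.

Sk₂ = 3(121.06 − 119.5) / 21.29 = 3 × 1.5600 / 21.29
    = 4.6800 / 21.29 ≈ 0.2198

0.2198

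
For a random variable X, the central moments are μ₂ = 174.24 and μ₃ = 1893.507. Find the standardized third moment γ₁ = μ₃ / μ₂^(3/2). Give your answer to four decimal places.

0.8233

σ = √μ₂ = √174.24 = 13.20000
σ³ = μ₂^(3/2) = 2299.96800
γ₁ = μ₃/σ³ = 1893.507 / 2299.96800 ≈ 0.8233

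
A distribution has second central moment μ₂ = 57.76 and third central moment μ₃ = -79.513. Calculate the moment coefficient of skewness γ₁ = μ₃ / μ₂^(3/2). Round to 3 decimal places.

σ = √μ₂ = √57.76 = 7.60000
σ³ = μ₂^(3/2) = 438.97600
γ₁ = μ₃/σ³ = -79.513 / 438.97600 ≈ -0.181

-0.181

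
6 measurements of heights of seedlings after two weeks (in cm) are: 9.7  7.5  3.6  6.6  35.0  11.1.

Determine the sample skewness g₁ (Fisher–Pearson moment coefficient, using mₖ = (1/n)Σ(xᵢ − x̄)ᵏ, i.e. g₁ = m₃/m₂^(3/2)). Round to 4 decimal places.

1.5824

x̄ = (9.7 + 7.5 + 3.6 + 6.6 + 35.0 + 11.1) / 6 = 12.2500
deviations (xᵢ − x̄): -2.5500, -4.7500, -8.6500, -5.6500, 22.7500, -1.1500
Σ(xᵢ − x̄)² = 654.6950 ⇒ m₂ = 654.6950/6 = 109.11583
Σ(xᵢ − x̄)³ = 10821.6960 ⇒ m₃ = 10821.6960/6 = 1803.61600
m₂^(3/2) = 109.11583^(1.5) = 1139.80789
g₁ = m₃ / m₂^(3/2) = 1803.61600 / 1139.80789 ≈ 1.5824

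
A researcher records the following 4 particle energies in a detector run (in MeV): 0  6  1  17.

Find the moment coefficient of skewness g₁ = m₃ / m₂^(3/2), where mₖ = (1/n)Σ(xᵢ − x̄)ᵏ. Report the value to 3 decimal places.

x̄ = (0 + 6 + 1 + 17) / 4 = 6.0000
deviations (xᵢ − x̄): -6.0000, 0.0000, -5.0000, 11.0000
Σ(xᵢ − x̄)² = 182.0000 ⇒ m₂ = 182.0000/4 = 45.50000
Σ(xᵢ − x̄)³ = 990.0000 ⇒ m₃ = 990.0000/4 = 247.50000
m₂^(3/2) = 45.50000^(1.5) = 306.91428
g₁ = m₃ / m₂^(3/2) = 247.50000 / 306.91428 ≈ 0.806

0.806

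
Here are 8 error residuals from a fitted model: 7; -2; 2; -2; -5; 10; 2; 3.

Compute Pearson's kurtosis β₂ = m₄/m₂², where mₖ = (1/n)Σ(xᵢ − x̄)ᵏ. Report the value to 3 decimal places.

x̄ = 1.8750
Σ(xᵢ − x̄)² = 170.8750 ⇒ m₂ = 21.35938
Σ(xᵢ − x̄)⁴ = 7734.5254 ⇒ m₄ = 966.81567
m₂² = 456.22290
β₂ = m₄/m₂² = 966.81567 / 456.22290 ≈ 2.119

2.119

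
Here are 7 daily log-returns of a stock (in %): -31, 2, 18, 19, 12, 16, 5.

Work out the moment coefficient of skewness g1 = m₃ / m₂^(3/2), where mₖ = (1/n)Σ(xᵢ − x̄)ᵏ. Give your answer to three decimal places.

-1.508

x̄ = (-31 + 2 + 18 + 19 + 12 + 16 + 5) / 7 = 5.8571
deviations (xᵢ − x̄): -36.8571, -3.8571, 12.1429, 13.1429, 6.1429, 10.1429, -0.8571
Σ(xᵢ − x̄)² = 1834.8571 ⇒ m₂ = 1834.8571/7 = 262.12245
Σ(xᵢ − x̄)³ = -44790.6122 ⇒ m₃ = -44790.6122/7 = -6398.65889
m₂^(3/2) = 262.12245^(1.5) = 4243.81384
g1 = m₃ / m₂^(3/2) = -6398.65889 / 4243.81384 ≈ -1.508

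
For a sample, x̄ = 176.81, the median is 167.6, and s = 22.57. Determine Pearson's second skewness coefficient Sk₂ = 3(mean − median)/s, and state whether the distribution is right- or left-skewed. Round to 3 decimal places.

1.224, right-skewed

Sk₂ = 3(176.81 − 167.6) / 22.57 = 3 × 9.2100 / 22.57
    = 27.6300 / 22.57 ≈ 1.224
Sk₂ > 0 ⇒ mean > median ⇒ right-skewed (positive skew).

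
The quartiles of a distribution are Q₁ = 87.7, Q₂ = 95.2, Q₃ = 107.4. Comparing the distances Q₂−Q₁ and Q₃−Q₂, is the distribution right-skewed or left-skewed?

right-skewed

Q₂ − Q₁ = 7.5;  Q₃ − Q₂ = 12.2
Q₃ − Q₂ > Q₂ − Q₁ ⇒ the upper half is more spread out ⇒ right-skewed.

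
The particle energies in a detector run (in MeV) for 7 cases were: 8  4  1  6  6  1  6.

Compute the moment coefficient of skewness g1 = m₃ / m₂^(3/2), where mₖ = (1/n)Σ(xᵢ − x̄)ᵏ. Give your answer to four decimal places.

x̄ = (8 + 4 + 1 + 6 + 6 + 1 + 6) / 7 = 4.5714
deviations (xᵢ − x̄): 3.4286, -0.5714, -3.5714, 1.4286, 1.4286, -3.5714, 1.4286
Σ(xᵢ − x̄)² = 43.7143 ⇒ m₂ = 43.7143/7 = 6.24490
Σ(xᵢ − x̄)³ = -42.2449 ⇒ m₃ = -42.2449/7 = -6.03499
m₂^(3/2) = 6.24490^(1.5) = 15.60587
g1 = m₃ / m₂^(3/2) = -6.03499 / 15.60587 ≈ -0.3867

-0.3867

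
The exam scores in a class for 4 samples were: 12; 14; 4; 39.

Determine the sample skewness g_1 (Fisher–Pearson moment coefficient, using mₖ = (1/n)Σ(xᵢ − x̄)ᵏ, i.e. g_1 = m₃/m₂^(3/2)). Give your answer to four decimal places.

0.8650

x̄ = (12 + 14 + 4 + 39) / 4 = 17.2500
deviations (xᵢ − x̄): -5.2500, -3.2500, -13.2500, 21.7500
Σ(xᵢ − x̄)² = 686.7500 ⇒ m₂ = 686.7500/4 = 171.68750
Σ(xᵢ − x̄)³ = 7783.8750 ⇒ m₃ = 7783.8750/4 = 1945.96875
m₂^(3/2) = 171.68750^(1.5) = 2249.61405
g_1 = m₃ / m₂^(3/2) = 1945.96875 / 2249.61405 ≈ 0.8650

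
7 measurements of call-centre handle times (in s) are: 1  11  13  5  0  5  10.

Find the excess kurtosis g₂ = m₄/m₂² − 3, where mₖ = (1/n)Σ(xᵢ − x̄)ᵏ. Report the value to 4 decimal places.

x̄ = 6.4286
Σ(xᵢ − x̄)² = 151.7143 ⇒ m₂ = 21.67347
Σ(xᵢ − x̄)⁴ = 5048.9038 ⇒ m₄ = 721.27197
m₂² = 469.73928
g₂ = m₄/m₂² − 3 = 1.53547 − 3 ≈ -1.4645

-1.4645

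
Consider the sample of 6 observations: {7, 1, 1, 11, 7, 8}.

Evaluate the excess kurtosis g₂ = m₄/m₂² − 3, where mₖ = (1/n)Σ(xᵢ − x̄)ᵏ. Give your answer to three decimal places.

x̄ = 5.8333
Σ(xᵢ − x̄)² = 80.8333 ⇒ m₂ = 13.47222
Σ(xᵢ − x̄)⁴ = 1829.8194 ⇒ m₄ = 304.96991
m₂² = 181.50077
g₂ = m₄/m₂² − 3 = 1.68027 − 3 ≈ -1.320

-1.320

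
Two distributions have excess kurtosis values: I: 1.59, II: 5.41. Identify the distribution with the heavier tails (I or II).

Higher excess kurtosis ⇒ heavier tails relative to the normal distribution.
1.59 vs 5.41: the larger is 5.41, so II has heavier tails.

II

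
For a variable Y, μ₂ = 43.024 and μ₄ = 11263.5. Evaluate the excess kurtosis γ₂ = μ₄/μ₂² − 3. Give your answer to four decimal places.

3.0849

μ₂² = 43.024² = 1851.06458
μ₄/μ₂² = 11263.5 / 1851.06458 = 6.08488
γ₂ = 6.08488 − 3 ≈ 3.0849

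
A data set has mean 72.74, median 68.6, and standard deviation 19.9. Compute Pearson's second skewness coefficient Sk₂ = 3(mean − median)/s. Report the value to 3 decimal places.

Sk₂ = 3(72.74 − 68.6) / 19.9 = 3 × 4.1400 / 19.9
    = 12.4200 / 19.9 ≈ 0.624

0.624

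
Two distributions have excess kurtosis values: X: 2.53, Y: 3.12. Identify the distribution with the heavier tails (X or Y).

Y

Higher excess kurtosis ⇒ heavier tails relative to the normal distribution.
2.53 vs 3.12: the larger is 3.12, so Y has heavier tails.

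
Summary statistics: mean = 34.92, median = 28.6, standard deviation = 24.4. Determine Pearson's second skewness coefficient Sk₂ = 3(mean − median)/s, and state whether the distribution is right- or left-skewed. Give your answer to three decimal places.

0.777, right-skewed

Sk₂ = 3(34.92 − 28.6) / 24.4 = 3 × 6.3200 / 24.4
    = 18.9600 / 24.4 ≈ 0.777
Sk₂ > 0 ⇒ mean > median ⇒ right-skewed (positive skew).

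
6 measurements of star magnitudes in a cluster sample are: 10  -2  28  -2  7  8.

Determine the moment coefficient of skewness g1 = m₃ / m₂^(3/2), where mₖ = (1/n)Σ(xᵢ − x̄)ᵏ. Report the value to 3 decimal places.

x̄ = (10 - 2 + 28 - 2 + 7 + 8) / 6 = 8.1667
deviations (xᵢ − x̄): 1.8333, -10.1667, 19.8333, -10.1667, -1.1667, -0.1667
Σ(xᵢ − x̄)² = 604.8333 ⇒ m₂ = 604.8333/6 = 100.80556
Σ(xᵢ − x̄)³ = 5704.5556 ⇒ m₃ = 5704.5556/6 = 950.75926
m₂^(3/2) = 100.80556^(1.5) = 1012.10764
g1 = m₃ / m₂^(3/2) = 950.75926 / 1012.10764 ≈ 0.939

0.939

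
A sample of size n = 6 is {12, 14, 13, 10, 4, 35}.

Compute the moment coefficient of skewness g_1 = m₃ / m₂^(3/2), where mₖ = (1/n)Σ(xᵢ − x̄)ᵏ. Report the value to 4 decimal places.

x̄ = (12 + 14 + 13 + 10 + 4 + 35) / 6 = 14.6667
deviations (xᵢ − x̄): -2.6667, -0.6667, -1.6667, -4.6667, -10.6667, 20.3333
Σ(xᵢ − x̄)² = 559.3333 ⇒ m₂ = 559.3333/6 = 93.22222
Σ(xᵢ − x̄)³ = 7067.5556 ⇒ m₃ = 7067.5556/6 = 1177.92593
m₂^(3/2) = 93.22222^(1.5) = 900.07599
g_1 = m₃ / m₂^(3/2) = 1177.92593 / 900.07599 ≈ 1.3087

1.3087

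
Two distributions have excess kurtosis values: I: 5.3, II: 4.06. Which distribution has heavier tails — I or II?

Higher excess kurtosis ⇒ heavier tails relative to the normal distribution.
5.3 vs 4.06: the larger is 5.3, so I has heavier tails.

I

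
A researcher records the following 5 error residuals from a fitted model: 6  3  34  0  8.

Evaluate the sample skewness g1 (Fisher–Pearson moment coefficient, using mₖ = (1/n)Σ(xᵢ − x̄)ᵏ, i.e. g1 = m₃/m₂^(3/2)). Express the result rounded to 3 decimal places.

x̄ = (6 + 3 + 34 + 0 + 8) / 5 = 10.2000
deviations (xᵢ − x̄): -4.2000, -7.2000, 23.8000, -10.2000, -2.2000
Σ(xᵢ − x̄)² = 744.8000 ⇒ m₂ = 744.8000/5 = 148.96000
Σ(xᵢ − x̄)³ = 11962.0800 ⇒ m₃ = 11962.0800/5 = 2392.41600
m₂^(3/2) = 148.96000^(1.5) = 1818.04444
g1 = m₃ / m₂^(3/2) = 2392.41600 / 1818.04444 ≈ 1.316

1.316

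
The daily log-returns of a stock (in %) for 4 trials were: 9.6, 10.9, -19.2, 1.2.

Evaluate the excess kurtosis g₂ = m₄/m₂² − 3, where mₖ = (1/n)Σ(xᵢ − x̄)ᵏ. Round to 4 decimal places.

-0.9499

x̄ = 0.6250
Σ(xᵢ − x̄)² = 579.4875 ⇒ m₂ = 144.87187
Σ(xᵢ − x̄)⁴ = 172107.7973 ⇒ m₄ = 43026.94932
m₂² = 20987.86017
g₂ = m₄/m₂² − 3 = 2.05009 − 3 ≈ -0.9499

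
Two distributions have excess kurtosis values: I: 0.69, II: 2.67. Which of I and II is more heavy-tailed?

II

Higher excess kurtosis ⇒ heavier tails relative to the normal distribution.
0.69 vs 2.67: the larger is 2.67, so II has heavier tails.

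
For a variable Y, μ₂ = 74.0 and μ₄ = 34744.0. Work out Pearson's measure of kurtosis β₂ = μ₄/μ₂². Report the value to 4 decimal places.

μ₂² = 74.0² = 5476.00000
μ₄/μ₂² = 34744.0 / 5476.00000 = 6.34478
β₂ ≈ 6.3448

6.3448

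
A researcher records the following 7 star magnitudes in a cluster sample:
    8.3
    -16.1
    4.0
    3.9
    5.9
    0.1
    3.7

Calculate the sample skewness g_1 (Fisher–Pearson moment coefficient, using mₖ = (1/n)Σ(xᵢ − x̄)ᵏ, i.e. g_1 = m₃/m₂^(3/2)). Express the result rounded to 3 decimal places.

-1.656

x̄ = (8.3 - 16.1 + 4.0 + 3.9 + 5.9 + 0.1 + 3.7) / 7 = 1.4000
deviations (xᵢ − x̄): 6.9000, -17.5000, 2.6000, 2.5000, 4.5000, -1.3000, 2.3000
Σ(xᵢ − x̄)² = 394.1000 ⇒ m₂ = 394.1000/7 = 56.30000
Σ(xᵢ − x̄)³ = -4896.5700 ⇒ m₃ = -4896.5700/7 = -699.51000
m₂^(3/2) = 56.30000^(1.5) = 422.43762
g_1 = m₃ / m₂^(3/2) = -699.51000 / 422.43762 ≈ -1.656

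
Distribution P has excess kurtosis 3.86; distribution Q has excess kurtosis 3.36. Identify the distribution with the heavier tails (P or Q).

Higher excess kurtosis ⇒ heavier tails relative to the normal distribution.
3.86 vs 3.36: the larger is 3.86, so P has heavier tails.

P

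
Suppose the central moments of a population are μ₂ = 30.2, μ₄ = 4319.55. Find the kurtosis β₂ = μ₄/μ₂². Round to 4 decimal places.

μ₂² = 30.2² = 912.04000
μ₄/μ₂² = 4319.55 / 912.04000 = 4.73614
β₂ ≈ 4.7361

4.7361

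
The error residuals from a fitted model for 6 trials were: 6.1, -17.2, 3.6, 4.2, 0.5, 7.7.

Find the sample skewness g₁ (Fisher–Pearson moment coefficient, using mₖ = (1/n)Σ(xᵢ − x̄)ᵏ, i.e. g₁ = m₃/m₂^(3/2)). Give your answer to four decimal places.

-1.5167

x̄ = (6.1 - 17.2 + 3.6 + 4.2 + 0.5 + 7.7) / 6 = 0.8167
deviations (xᵢ − x̄): 5.2833, -18.0167, 2.7833, 3.3833, -0.3167, 6.8833
Σ(xᵢ − x̄)² = 419.1883 ⇒ m₂ = 419.1883/6 = 69.86472
Σ(xᵢ − x̄)³ = -5314.3444 ⇒ m₃ = -5314.3444/6 = -885.72407
m₂^(3/2) = 69.86472^(1.5) = 583.96512
g₁ = m₃ / m₂^(3/2) = -885.72407 / 583.96512 ≈ -1.5167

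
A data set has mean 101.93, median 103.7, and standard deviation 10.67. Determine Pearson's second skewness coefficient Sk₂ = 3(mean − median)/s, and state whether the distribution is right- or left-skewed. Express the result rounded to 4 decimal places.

Sk₂ = 3(101.93 − 103.7) / 10.67 = 3 × -1.7700 / 10.67
    = -5.3100 / 10.67 ≈ -0.4977
Sk₂ < 0 ⇒ mean < median ⇒ left-skewed (negative skew).

-0.4977, left-skewed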